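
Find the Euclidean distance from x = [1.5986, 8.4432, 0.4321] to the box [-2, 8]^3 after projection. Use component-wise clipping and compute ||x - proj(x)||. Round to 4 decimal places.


Project each component onto [-2, 8].
clip(1.5986) = 1.5986, clip(8.4432) = 8.0, clip(0.4321) = 0.4321
Projection = [1.5986, 8.0, 0.4321]
Squared diffs: [0.0, 0.1964, 0.0]
Distance = sqrt(0.1964) = 0.4432


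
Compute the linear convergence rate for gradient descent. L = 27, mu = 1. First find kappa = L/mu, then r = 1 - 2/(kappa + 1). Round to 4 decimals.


Step 1: Compute the condition number.
kappa = L/mu = 27/1 = 27.0
Step 2: Compute the convergence rate.
r = 1 - 2/(kappa + 1) = 1 - 2*mu/(L + mu) = (L - mu)/(L + mu) = 26/28 = 0.9286


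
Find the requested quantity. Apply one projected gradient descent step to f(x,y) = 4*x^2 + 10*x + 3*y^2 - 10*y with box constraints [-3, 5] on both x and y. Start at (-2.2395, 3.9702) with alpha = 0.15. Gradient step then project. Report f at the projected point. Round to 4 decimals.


Step 1: Compute gradient at (-2.2395, 3.9702).
grad_x = 2*4*-2.2395 + 10 = -7.916
grad_y = 2*3*3.9702 - 10 = 13.8212
Step 2: Gradient step.
x_raw = -2.2395 - 0.15*-7.916 = -1.0521
y_raw = 3.9702 - 0.15*13.8212 = 1.897
Step 3: Project onto [-3, 5].
x_proj = clip(-1.0521) = -1.0521
y_proj = clip(1.897) = 1.897
Step 4: Evaluate f.
f(-1.0521, 1.897) = -14.2675


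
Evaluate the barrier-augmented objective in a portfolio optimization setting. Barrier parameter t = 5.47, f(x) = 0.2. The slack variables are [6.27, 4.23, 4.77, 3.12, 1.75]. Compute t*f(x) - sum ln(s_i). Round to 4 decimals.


Step 1: Compute log-barrier.
ln values: [1.8358, 1.4422, 1.5623, 1.1378, 0.5596]
phi = -(1.8358 + 1.4422 + 1.5623 + 1.1378 + 0.5596) = -6.5378
Step 2: Compute augmented objective.
t*f(x) = 5.47*0.2 = 1.094
Total = 1.094 - 6.5378 = -5.4438


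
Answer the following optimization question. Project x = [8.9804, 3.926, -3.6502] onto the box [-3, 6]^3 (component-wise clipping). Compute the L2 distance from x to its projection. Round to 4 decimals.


Project each component onto [-3, 6].
clip(8.9804) = 6.0, clip(3.926) = 3.926, clip(-3.6502) = -3.0
Projection = [6.0, 3.926, -3.0]
Squared diffs: [8.8828, 0.0, 0.4228]
Distance = sqrt(9.3056) = 3.0505


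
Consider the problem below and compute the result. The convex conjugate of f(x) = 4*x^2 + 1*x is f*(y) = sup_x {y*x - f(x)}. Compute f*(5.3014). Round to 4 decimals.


f*(y) = sup_x {y*x - a*x^2 - b*x} = sup_x {(y-b)*x - a*x^2}
FOC: (y - b) - 2a*x = 0 => x* = (y - b)/(2a)
x* = (5.3014 - 1)/(2*4) = 0.5377
f*(5.3014) = (y-b)^2/(4a) = (5.3014 - 1)^2/(4*4)
= 18.502/16 = 1.1564


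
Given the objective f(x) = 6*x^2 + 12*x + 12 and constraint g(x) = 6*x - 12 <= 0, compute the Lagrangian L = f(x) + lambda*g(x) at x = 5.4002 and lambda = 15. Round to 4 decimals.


Step 1: Evaluate f(x).
f(5.4002) = 6*5.4002^2 + 12*5.4002 + 12 = 251.7754
Step 2: Evaluate g(x).
g(5.4002) = 6*5.4002 - 12 = 20.4012
Step 3: Compute Lagrangian.
L = 251.7754 + 15*20.4012 = 557.7934


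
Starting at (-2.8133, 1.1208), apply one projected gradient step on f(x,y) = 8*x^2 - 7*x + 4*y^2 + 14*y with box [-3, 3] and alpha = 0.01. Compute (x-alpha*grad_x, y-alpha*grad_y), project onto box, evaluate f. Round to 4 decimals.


Step 1: Compute gradient at (-2.8133, 1.1208).
grad_x = 2*8*-2.8133 - 7 = -52.0128
grad_y = 2*4*1.1208 + 14 = 22.9664
Step 2: Gradient step.
x_raw = -2.8133 - 0.01*-52.0128 = -2.2932
y_raw = 1.1208 - 0.01*22.9664 = 0.8911
Step 3: Project onto [-3, 3].
x_proj = clip(-2.2932) = -2.2932
y_proj = clip(0.8911) = 0.8911
Step 4: Evaluate f.
f(-2.2932, 0.8911) = 73.7737


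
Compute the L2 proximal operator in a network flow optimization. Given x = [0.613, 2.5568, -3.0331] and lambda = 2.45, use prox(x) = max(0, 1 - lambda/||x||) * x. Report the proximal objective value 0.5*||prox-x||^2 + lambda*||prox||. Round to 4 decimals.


Step 1: Compute ||x||.
||x|| = 4.0141
Step 2: Compute scaling factor.
scale = max(0, 1 - 2.45/4.0141) = 0.3896
Step 3: prox(x) = [0.2389, 0.9962, -1.1818]
||prox(x)|| = 1.5641
Step 4: Proximal objective.
0.5*||prox-x||^2 = 3.0013
lambda*||prox|| = 3.832
Total = 6.8332


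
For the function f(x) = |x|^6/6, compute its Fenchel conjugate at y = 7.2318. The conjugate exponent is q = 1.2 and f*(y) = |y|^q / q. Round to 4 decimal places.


The conjugate exponent q satisfies 1/p + 1/q = 1.
p = 6, so q = 6/(6 - 1) = 1.2
|y|^q = 7.2318^1.2 = 10.7423
f*(7.2318) = 10.7423 / 1.2 = 8.9519


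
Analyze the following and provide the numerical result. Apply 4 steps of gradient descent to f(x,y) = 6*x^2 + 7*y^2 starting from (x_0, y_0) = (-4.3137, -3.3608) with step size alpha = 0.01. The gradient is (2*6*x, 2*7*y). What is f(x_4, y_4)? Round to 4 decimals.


Gradient descent on f(x,y) = 6*x^2 + 7*y^2.
Starting point: (-4.3137, -3.3608), alpha = 0.01
Step 1: grad_x = 2*6*-4.3137 = -51.7644, grad_y = 2*7*-3.3608 = -47.0512
  x_1 = -4.3137 - 0.01*-51.7644 = -3.7961
  y_1 = -3.3608 - 0.01*-47.0512 = -2.8903
Step 2: grad_x = 2*6*-3.7961 = -45.5527, grad_y = 2*7*-2.8903 = -40.464
  x_2 = -3.7961 - 0.01*-45.5527 = -3.3405
  y_2 = -2.8903 - 0.01*-40.464 = -2.4856
Step 3: grad_x = 2*6*-3.3405 = -40.0864, grad_y = 2*7*-2.4856 = -34.7991
  x_3 = -3.3405 - 0.01*-40.0864 = -2.9397
  y_3 = -2.4856 - 0.01*-34.7991 = -2.1377
Step 4: grad_x = 2*6*-2.9397 = -35.276, grad_y = 2*7*-2.1377 = -29.9272
  x_4 = -2.9397 - 0.01*-35.276 = -2.5869
  y_4 = -2.1377 - 0.01*-29.9272 = -1.8384
f(-2.5869, -1.8384) = 6*(-2.5869)^2 + 7*(-1.8384)^2 = 63.8101


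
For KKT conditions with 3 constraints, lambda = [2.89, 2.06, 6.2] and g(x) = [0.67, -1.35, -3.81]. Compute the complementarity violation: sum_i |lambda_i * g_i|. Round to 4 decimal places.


KKT complementary slackness check:
lambda_1 * g_1 = 2.89 * 0.67 = 1.9363
lambda_2 * g_2 = 2.06 * -1.35 = -2.781
lambda_3 * g_3 = 6.2 * -3.81 = -23.622
Total violation = 1.9363 + 2.781 + 23.622 = 28.3393


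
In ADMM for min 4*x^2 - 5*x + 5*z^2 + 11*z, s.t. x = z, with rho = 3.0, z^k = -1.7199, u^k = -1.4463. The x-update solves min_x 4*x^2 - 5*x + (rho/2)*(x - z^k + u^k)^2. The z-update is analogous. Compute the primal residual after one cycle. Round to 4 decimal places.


ADMM iteration with rho = 3.0, z^k = -1.7199, u^k = -1.4463
Step 1: x-update.
Minimize 4*x^2 - 5*x + (3.0/2)*(x + 1.7199 - 1.4463)^2
FOC: (2*4 + 3.0)*x = 5 + 3.0*(-1.7199 + 1.4463)
x^{k+1} = 0.3799
Step 2: z-update.
Minimize 5*z^2 + 11*z + (3.0/2)*(0.3799 - z - 1.4463)^2
FOC: (2*5 + 3.0)*z = -11 + 3.0*(0.3799 - 1.4463)
z^{k+1} = -1.0922
Step 3: u-update.
u^{k+1} = -1.4463 + 0.3799 + 1.0922 = 0.0259
Step 4: Primal residual = |0.3799 + 1.0922| = 1.4722


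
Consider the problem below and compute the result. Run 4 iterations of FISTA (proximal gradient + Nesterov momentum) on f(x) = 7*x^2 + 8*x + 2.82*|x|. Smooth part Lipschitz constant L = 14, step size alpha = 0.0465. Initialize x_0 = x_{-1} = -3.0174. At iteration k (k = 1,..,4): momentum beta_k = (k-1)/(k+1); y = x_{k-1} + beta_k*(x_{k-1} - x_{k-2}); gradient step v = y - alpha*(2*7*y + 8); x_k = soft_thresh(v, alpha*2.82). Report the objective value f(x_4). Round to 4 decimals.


FISTA on f(x) = 7*x^2 + 8*x + 2.82*|x|
L = 14, alpha = 0.0465
Iteration 1: beta = 0.0, y = -3.0174 + 0.0*(-3.0174 + 3.0174) = -3.0174
  grad(y) = -34.2436, v = y - alpha*grad = -1.4251
  prox(v) = soft_thresh(-1.4251, 0.1311) = -1.2939
Iteration 2: beta = 0.3333, y = -1.2939 + 0.3333*(-1.2939 + 3.0174) = -0.7195
  grad(y) = -2.0724, v = y - alpha*grad = -0.6231
  prox(v) = soft_thresh(-0.6231, 0.1311) = -0.492
Iteration 3: beta = 0.5, y = -0.492 + 0.5*(-0.492 + 1.2939) = -0.091
  grad(y) = 6.7264, v = y - alpha*grad = -0.4037
  prox(v) = soft_thresh(-0.4037, 0.1311) = -0.2726
Iteration 4: beta = 0.6, y = -0.2726 + 0.6*(-0.2726 + 0.492) = -0.141
  grad(y) = 6.0258, v = y - alpha*grad = -0.4212
  prox(v) = soft_thresh(-0.4212, 0.1311) = -0.2901
f(x_4) = 7*(-0.2901)^2 + 8*(-0.2901) + 2.82*|-0.2901| = -0.9136


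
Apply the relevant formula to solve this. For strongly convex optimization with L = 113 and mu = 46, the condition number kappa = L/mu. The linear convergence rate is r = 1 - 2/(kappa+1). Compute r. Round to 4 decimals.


Step 1: Compute the condition number.
kappa = L/mu = 113/46 = 2.4565
Step 2: Compute the convergence rate.
r = 1 - 2/(kappa + 1) = 1 - 2*mu/(L + mu) = (L - mu)/(L + mu) = 67/159 = 0.4214


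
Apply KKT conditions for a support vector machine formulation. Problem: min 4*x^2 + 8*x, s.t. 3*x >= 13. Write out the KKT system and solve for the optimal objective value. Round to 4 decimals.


Step 1: Try lambda = 0 (constraint inactive).
x_unc = -8/(2*4) = -1.0
Check: 3*-1.0 = -3.0 < 13 -- violated!
Step 2: Constraint must be active: 3*x = 13
x* = 13/3 = 4.3333 (rounded; the exact value 13/3 is used below)
lambda = (2*4*(13/3) + 8)/3 = 14.2222
Step 3: Compute optimal value.
f(x*) = 4*(13/3)^2 + 8*(13/3) = 109.7778


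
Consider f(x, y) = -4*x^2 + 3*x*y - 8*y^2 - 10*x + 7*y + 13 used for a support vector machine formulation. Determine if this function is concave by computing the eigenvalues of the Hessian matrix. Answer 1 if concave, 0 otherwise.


The Hessian of f(x,y) = -4*x^2 + 3*x*y - 8*y^2 - 10*x + 7*y + 13 is:
H = [[-8, 3], [3, -16]]
Trace = -8 - 16 = -24
Determinant = -8*-16 - (3)^2 = 119
Discriminant = (-24)^2 - 4*119 = 100.0
Eigenvalues: lambda_1 = -17.0, lambda_2 = -7.0
The function is concave.

1


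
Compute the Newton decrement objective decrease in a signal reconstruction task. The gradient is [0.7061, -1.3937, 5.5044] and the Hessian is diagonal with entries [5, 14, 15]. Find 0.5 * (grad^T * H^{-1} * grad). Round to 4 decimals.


Step 1: H is diagonal, so H^(-1) * g = [0.1412, -0.0996, 0.367].
Step 2: g^T H^(-1) g = sum_i g_i^2 / H_ii
  = (0.7061)^2/5 + (-1.3937)^2/14 + (5.5044)^2/15
  = 0.0997 + 0.1387 + 2.0199 = 2.2584
Step 3: Objective decrease = 0.5 * g^T H^(-1) g = 1.1292


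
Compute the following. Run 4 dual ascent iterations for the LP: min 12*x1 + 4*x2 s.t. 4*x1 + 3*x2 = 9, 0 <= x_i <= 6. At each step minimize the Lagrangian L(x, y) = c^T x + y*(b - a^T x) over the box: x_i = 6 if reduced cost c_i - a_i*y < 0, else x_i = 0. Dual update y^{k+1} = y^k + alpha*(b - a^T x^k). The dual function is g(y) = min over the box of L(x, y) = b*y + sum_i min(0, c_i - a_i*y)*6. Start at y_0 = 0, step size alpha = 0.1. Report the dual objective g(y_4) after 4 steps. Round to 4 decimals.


Dual ascent for LP: min 12*x1 + 4*x2, 4*x1 + 3*x2 = 9, 0 <= x_i <= 6
Step 1: y^k = 0.0, reduced costs: (12.0, 4.0)
  x^k = (0.0, 0.0), subgradient = b - a^T x = 9.0
  y^{k+1} = 0.0 + 0.1*9.0 = 0.9
Step 2: y^k = 0.9, reduced costs: (8.4, 1.3)
  x^k = (0.0, 0.0), subgradient = b - a^T x = 9.0
  y^{k+1} = 0.9 + 0.1*9.0 = 1.8
Step 3: y^k = 1.8, reduced costs: (4.8, -1.4)
  x^k = (0.0, 6.0), subgradient = b - a^T x = -9.0
  y^{k+1} = 1.8 + 0.1*-9.0 = 0.9
Step 4: y^k = 0.9, reduced costs: (8.4, 1.3)
  x^k = (0.0, 0.0), subgradient = b - a^T x = 9.0
  y^{k+1} = 0.9 + 0.1*9.0 = 1.8
Dual objective at y_4 = 1.8: reduced costs (4.8, -1.4), box minimizer x = (0.0, 6.0)
g(y_4) = b*y + (c1 - a1*y)*x1 + (c2 - a2*y)*x2 = 9*1.8 + 4.8*0.0 + (-1.4)*6.0 = 16.2 + 0.0 - 8.4 = 7.8


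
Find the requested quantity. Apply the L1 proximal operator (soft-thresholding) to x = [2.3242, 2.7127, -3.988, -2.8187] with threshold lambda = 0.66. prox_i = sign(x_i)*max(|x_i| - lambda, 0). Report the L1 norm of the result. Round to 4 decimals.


Soft-thresholding with lambda = 0.66:
prox(2.3242) = sign(2.3242)*max(|2.3242| - 0.66, 0) = 1.6642
prox(2.7127) = sign(2.7127)*max(|2.7127| - 0.66, 0) = 2.0527
prox(-3.988) = sign(-3.988)*max(|-3.988| - 0.66, 0) = -3.328
prox(-2.8187) = sign(-2.8187)*max(|-2.8187| - 0.66, 0) = -2.1587
prox(x) = [1.6642, 2.0527, -3.328, -2.1587]
||prox(x)||_1 = 1.6642 + 2.0527 + 3.328 + 2.1587 = 9.2036


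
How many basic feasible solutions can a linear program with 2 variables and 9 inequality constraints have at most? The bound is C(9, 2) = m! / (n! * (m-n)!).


Each vertex corresponds to some choice of n active constraints out of m, so the number of vertices is at most C(m, n) = m! / (n!(m-n)!).
m = 9, n = 2
Numerator: 9 * 8
Denominator: 2! = 2
C(9, 2) = 36


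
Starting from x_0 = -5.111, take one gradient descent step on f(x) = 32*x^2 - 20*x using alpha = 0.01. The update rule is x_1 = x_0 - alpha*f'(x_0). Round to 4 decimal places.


We compute the gradient at x_0 and apply the update.
f'(x) = 64*x - 20
f'(-5.111) = 64*-5.111 - 20 = -347.104
x_1 = -5.111 - 0.01*-347.104 = -1.64


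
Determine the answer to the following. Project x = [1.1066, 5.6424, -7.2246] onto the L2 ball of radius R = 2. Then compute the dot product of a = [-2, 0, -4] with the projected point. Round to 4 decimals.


Step 1: Compute ||x|| (intermediates to 6 decimals).
||x|| = sqrt(1.1066^2 + 5.6424^2 + (-7.2246)^2) = 9.233422
Step 2: Project.
Since ||x|| > R, scale = R/||x|| = 2/9.233422 = 0.216604, proj(x) = scale * x
proj(x) = [0.239694, 1.222166, -1.564877]
Step 3: Dot product.
a^T * proj(x) = -2*0.239694 + 0*1.222166 - 4*(-1.564877) = 5.7801


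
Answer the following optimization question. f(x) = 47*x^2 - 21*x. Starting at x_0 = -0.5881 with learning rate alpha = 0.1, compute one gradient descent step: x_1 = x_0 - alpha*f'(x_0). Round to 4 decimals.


We compute the gradient at x_0 and apply the update.
f'(x) = 94*x - 21
f'(-0.5881) = 94*-0.5881 - 21 = -76.2814
x_1 = -0.5881 - 0.1*-76.2814 = 7.04


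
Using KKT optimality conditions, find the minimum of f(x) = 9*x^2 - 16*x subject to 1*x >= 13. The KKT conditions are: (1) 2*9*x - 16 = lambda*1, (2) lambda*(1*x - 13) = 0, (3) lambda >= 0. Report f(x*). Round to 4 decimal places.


Step 1: Try lambda = 0 (constraint inactive).
x_unc = 16/(2*9) = 0.8889
Check: 1*0.8889 = 0.8889 < 13 -- violated!
Step 2: Constraint must be active: 1*x = 13
x* = 13/1 = 13.0
lambda = (2*9*13.0 - 16)/1 = 218.0
Step 3: Compute optimal value.
f(x*) = 9*13.0^2 - 16*13.0 = 1313.0


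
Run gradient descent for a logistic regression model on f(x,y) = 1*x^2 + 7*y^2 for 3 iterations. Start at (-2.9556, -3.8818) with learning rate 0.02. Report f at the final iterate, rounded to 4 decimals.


Gradient descent on f(x,y) = 1*x^2 + 7*y^2.
Starting point: (-2.9556, -3.8818), alpha = 0.02
Step 1: grad_x = 2*1*-2.9556 = -5.9112, grad_y = 2*7*-3.8818 = -54.3452
  x_1 = -2.9556 - 0.02*-5.9112 = -2.8374
  y_1 = -3.8818 - 0.02*-54.3452 = -2.7949
Step 2: grad_x = 2*1*-2.8374 = -5.6748, grad_y = 2*7*-2.7949 = -39.1285
  x_2 = -2.8374 - 0.02*-5.6748 = -2.7239
  y_2 = -2.7949 - 0.02*-39.1285 = -2.0123
Step 3: grad_x = 2*1*-2.7239 = -5.4478, grad_y = 2*7*-2.0123 = -28.1726
  x_3 = -2.7239 - 0.02*-5.4478 = -2.6149
  y_3 = -2.0123 - 0.02*-28.1726 = -1.4489
f(-2.6149, -1.4489) = 1*(-2.6149)^2 + 7*(-1.4489)^2 = 21.5325


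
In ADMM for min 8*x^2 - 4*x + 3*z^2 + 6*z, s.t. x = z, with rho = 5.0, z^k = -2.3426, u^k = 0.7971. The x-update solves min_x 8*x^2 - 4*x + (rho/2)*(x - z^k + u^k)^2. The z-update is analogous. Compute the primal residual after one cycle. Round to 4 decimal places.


ADMM iteration with rho = 5.0, z^k = -2.3426, u^k = 0.7971
Step 1: x-update.
Minimize 8*x^2 - 4*x + (5.0/2)*(x + 2.3426 + 0.7971)^2
FOC: (2*8 + 5.0)*x = 4 + 5.0*(-2.3426 - 0.7971)
x^{k+1} = -0.5571
Step 2: z-update.
Minimize 3*z^2 + 6*z + (5.0/2)*(-0.5571 - z + 0.7971)^2
FOC: (2*3 + 5.0)*z = -6 + 5.0*(-0.5571 + 0.7971)
z^{k+1} = -0.4364
Step 3: u-update.
u^{k+1} = 0.7971 - 0.5571 + 0.4364 = 0.6764
Step 4: Primal residual = |-0.5571 + 0.4364| = 0.1207


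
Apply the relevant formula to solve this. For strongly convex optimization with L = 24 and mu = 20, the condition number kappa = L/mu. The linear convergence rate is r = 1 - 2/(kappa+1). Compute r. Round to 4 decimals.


Step 1: Compute the condition number.
kappa = L/mu = 24/20 = 1.2
Step 2: Compute the convergence rate.
r = 1 - 2/(kappa + 1) = 1 - 2*mu/(L + mu) = (L - mu)/(L + mu) = 4/44 = 0.0909


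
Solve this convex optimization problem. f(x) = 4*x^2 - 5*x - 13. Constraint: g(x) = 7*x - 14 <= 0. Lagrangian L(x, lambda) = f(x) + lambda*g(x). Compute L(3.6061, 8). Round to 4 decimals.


Step 1: Evaluate f(x).
f(3.6061) = 4*3.6061^2 - 5*3.6061 - 13 = 20.9853
Step 2: Evaluate g(x).
g(3.6061) = 7*3.6061 - 14 = 11.2427
Step 3: Compute Lagrangian.
L = 20.9853 + 8*11.2427 = 110.9269


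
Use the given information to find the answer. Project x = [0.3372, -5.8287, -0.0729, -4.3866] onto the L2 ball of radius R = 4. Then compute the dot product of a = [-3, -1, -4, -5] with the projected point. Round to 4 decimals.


Step 1: Compute ||x|| (intermediates to 6 decimals).
||x|| = sqrt(0.3372^2 + (-5.8287)^2 + (-0.0729)^2 + (-4.3866)^2) = 7.303083
Step 2: Project.
Since ||x|| > R, scale = R/||x|| = 4/7.303083 = 0.547714, proj(x) = scale * x
proj(x) = [0.184689, -3.192461, -0.039928, -2.402602]
Step 3: Dot product.
a^T * proj(x) = -3*0.184689 - 1*(-3.192461) - 4*(-0.039928) - 5*(-2.402602) = 14.8111


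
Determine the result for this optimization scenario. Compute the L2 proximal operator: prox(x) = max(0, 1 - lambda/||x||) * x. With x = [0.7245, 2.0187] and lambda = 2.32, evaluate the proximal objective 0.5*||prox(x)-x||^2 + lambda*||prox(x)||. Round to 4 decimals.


Step 1: Compute ||x||.
||x|| = 2.1448
Step 2: Compute scaling factor.
scale = max(0, 1 - 2.32/2.1448) = 0.0
Step 3: prox(x) = [0.0, 0.0]
||prox(x)|| = 0.0
Step 4: Proximal objective.
0.5*||prox-x||^2 = 2.3
lambda*||prox|| = 0.0
Total = 2.3


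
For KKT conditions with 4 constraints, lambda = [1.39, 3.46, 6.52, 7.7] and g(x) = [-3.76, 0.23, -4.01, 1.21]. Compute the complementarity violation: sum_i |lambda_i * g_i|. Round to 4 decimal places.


KKT complementary slackness check:
lambda_1 * g_1 = 1.39 * -3.76 = -5.2264
lambda_2 * g_2 = 3.46 * 0.23 = 0.7958
lambda_3 * g_3 = 6.52 * -4.01 = -26.1452
lambda_4 * g_4 = 7.7 * 1.21 = 9.317
Total violation = 5.2264 + 0.7958 + 26.1452 + 9.317 = 41.4844


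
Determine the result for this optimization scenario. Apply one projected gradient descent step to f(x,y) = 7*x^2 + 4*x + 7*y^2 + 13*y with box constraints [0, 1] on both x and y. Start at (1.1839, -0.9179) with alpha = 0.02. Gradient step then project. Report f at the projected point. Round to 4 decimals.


Step 1: Compute gradient at (1.1839, -0.9179).
grad_x = 2*7*1.1839 + 4 = 20.5746
grad_y = 2*7*-0.9179 + 13 = 0.1494
Step 2: Gradient step.
x_raw = 1.1839 - 0.02*20.5746 = 0.7724
y_raw = -0.9179 - 0.02*0.1494 = -0.9209
Step 3: Project onto [0, 1].
x_proj = clip(0.7724) = 0.7724
y_proj = clip(-0.9209) = 0.0
Step 4: Evaluate f.
f(0.7724, 0.0) = 7.2659


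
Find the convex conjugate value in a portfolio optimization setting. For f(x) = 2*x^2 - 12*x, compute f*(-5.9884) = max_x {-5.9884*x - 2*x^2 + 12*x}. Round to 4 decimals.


f*(y) = sup_x {y*x - a*x^2 - b*x} = sup_x {(y-b)*x - a*x^2}
FOC: (y - b) - 2a*x = 0 => x* = (y - b)/(2a)
x* = (-5.9884 + 12)/(2*2) = 1.5029
f*(-5.9884) = (y-b)^2/(4a) = (-5.9884 + 12)^2/(4*2)
= 36.1393/8 = 4.5174


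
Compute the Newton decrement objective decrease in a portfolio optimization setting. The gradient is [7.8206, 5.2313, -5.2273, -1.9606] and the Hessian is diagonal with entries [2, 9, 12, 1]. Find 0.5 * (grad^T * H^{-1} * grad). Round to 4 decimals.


Step 1: H is diagonal, so H^(-1) * g = [3.9103, 0.5813, -0.4356, -1.9606].
Step 2: g^T H^(-1) g = sum_i g_i^2 / H_ii
  = (7.8206)^2/2 + (5.2313)^2/9 + (-5.2273)^2/12 + (-1.9606)^2/1
  = 30.5809 + 3.0407 + 2.2771 + 3.844 = 39.7426
Step 3: Objective decrease = 0.5 * g^T H^(-1) g = 19.8713


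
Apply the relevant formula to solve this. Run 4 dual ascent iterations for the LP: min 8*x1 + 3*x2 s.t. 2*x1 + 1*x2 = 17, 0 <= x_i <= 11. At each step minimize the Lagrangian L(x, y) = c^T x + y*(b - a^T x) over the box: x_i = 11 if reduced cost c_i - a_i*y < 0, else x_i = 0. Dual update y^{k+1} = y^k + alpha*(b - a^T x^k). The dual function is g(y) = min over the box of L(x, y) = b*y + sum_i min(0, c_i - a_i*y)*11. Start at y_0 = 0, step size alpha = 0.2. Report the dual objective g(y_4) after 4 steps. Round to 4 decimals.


Dual ascent for LP: min 8*x1 + 3*x2, 2*x1 + 1*x2 = 17, 0 <= x_i <= 11
Step 1: y^k = 0.0, reduced costs: (8.0, 3.0)
  x^k = (0.0, 0.0), subgradient = b - a^T x = 17.0
  y^{k+1} = 0.0 + 0.2*17.0 = 3.4
Step 2: y^k = 3.4, reduced costs: (1.2, -0.4)
  x^k = (0.0, 11.0), subgradient = b - a^T x = 6.0
  y^{k+1} = 3.4 + 0.2*6.0 = 4.6
Step 3: y^k = 4.6, reduced costs: (-1.2, -1.6)
  x^k = (11.0, 11.0), subgradient = b - a^T x = -16.0
  y^{k+1} = 4.6 + 0.2*-16.0 = 1.4
Step 4: y^k = 1.4, reduced costs: (5.2, 1.6)
  x^k = (0.0, 0.0), subgradient = b - a^T x = 17.0
  y^{k+1} = 1.4 + 0.2*17.0 = 4.8
Dual objective at y_4 = 4.8: reduced costs (-1.6, -1.8), box minimizer x = (11.0, 11.0)
g(y_4) = b*y + (c1 - a1*y)*x1 + (c2 - a2*y)*x2 = 17*4.8 + (-1.6)*11.0 + (-1.8)*11.0 = 81.6 - 17.6 - 19.8 = 44.2


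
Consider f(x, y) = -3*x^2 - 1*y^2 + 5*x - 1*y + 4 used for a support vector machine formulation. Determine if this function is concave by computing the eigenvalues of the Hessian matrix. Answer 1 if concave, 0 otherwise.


The Hessian of f(x,y) = -3*x^2 - 1*y^2 + 5*x - 1*y + 4 is:
H = [[-6, 0], [0, -2]]
Trace = -6 - 2 = -8
Determinant = -6*-2 - (0)^2 = 12
Discriminant = (-8)^2 - 4*12 = 16.0
Eigenvalues: lambda_1 = -6.0, lambda_2 = -2.0
The function is concave.

1


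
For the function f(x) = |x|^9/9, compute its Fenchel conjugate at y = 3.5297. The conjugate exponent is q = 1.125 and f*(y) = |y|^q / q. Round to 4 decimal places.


The conjugate exponent q satisfies 1/p + 1/q = 1.
p = 9, so q = 9/(9 - 1) = 1.125
|y|^q = 3.5297^1.125 = 4.1324
f*(3.5297) = 4.1324 / 1.125 = 3.6733


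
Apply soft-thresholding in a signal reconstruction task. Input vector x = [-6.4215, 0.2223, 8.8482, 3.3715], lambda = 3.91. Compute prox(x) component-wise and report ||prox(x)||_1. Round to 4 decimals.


Soft-thresholding with lambda = 3.91:
prox(-6.4215) = sign(-6.4215)*max(|-6.4215| - 3.91, 0) = -2.5115
prox(0.2223) = sign(0.2223)*max(|0.2223| - 3.91, 0) = 0.0
prox(8.8482) = sign(8.8482)*max(|8.8482| - 3.91, 0) = 4.9382
prox(3.3715) = sign(3.3715)*max(|3.3715| - 3.91, 0) = 0.0
prox(x) = [-2.5115, 0.0, 4.9382, 0.0]
||prox(x)||_1 = 2.5115 + 0.0 + 4.9382 + 0.0 = 7.4497


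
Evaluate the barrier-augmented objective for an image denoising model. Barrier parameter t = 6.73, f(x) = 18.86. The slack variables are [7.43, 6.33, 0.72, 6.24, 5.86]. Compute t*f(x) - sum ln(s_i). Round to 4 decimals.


Step 1: Compute log-barrier.
ln values: [2.0055, 1.8453, -0.3285, 1.831, 1.7681]
phi = -(2.0055 + 1.8453 - 0.3285 + 1.831 + 1.7681) = -7.1215
Step 2: Compute augmented objective.
t*f(x) = 6.73*18.86 = 126.9278
Total = 126.9278 - 7.1215 = 119.8063


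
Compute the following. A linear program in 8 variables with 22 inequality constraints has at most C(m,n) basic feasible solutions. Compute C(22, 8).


Each vertex corresponds to some choice of n active constraints out of m, so the number of vertices is at most C(m, n) = m! / (n!(m-n)!).
m = 22, n = 8
Numerator: 22 * 21 * 20 * 19 * 18 * 17 * 16 * 15
Denominator: 8! = 40320
C(22, 8) = 319770


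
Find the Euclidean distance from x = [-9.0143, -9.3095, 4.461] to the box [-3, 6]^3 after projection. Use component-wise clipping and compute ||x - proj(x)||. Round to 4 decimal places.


Project each component onto [-3, 6].
clip(-9.0143) = -3.0, clip(-9.3095) = -3.0, clip(4.461) = 4.461
Projection = [-3.0, -3.0, 4.461]
Squared diffs: [36.1718, 39.8098, 0.0]
Distance = sqrt(75.9816) = 8.7167


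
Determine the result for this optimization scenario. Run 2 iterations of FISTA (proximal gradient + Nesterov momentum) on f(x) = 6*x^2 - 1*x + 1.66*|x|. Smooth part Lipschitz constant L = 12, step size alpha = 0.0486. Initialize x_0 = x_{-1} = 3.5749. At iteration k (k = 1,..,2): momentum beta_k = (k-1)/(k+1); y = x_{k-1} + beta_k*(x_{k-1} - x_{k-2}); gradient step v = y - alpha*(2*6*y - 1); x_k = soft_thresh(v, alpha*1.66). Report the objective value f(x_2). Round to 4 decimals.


FISTA on f(x) = 6*x^2 - 1*x + 1.66*|x|
L = 12, alpha = 0.0486
Iteration 1: beta = 0.0, y = 3.5749 + 0.0*(3.5749 - 3.5749) = 3.5749
  grad(y) = 41.8988, v = y - alpha*grad = 1.5386
  prox(v) = soft_thresh(1.5386, 0.0807) = 1.4579
Iteration 2: beta = 0.3333, y = 1.4579 + 0.3333*(1.4579 - 3.5749) = 0.7523
  grad(y) = 8.0275, v = y - alpha*grad = 0.3622
  prox(v) = soft_thresh(0.3622, 0.0807) = 0.2815
f(x_2) = 6*0.2815^2 - 1*0.2815 + 1.66*|0.2815| = 0.6612


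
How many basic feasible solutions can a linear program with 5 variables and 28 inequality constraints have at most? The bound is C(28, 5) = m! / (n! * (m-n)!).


Each vertex corresponds to some choice of n active constraints out of m, so the number of vertices is at most C(m, n) = m! / (n!(m-n)!).
m = 28, n = 5
Numerator: 28 * 27 * 26 * 25 * 24
Denominator: 5! = 120
C(28, 5) = 98280


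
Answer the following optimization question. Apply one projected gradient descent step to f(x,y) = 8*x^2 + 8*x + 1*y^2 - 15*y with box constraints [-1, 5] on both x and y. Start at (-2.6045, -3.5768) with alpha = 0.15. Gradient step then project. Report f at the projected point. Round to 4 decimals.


Step 1: Compute gradient at (-2.6045, -3.5768).
grad_x = 2*8*-2.6045 + 8 = -33.672
grad_y = 2*1*-3.5768 - 15 = -22.1536
Step 2: Gradient step.
x_raw = -2.6045 - 0.15*-33.672 = 2.4463
y_raw = -3.5768 - 0.15*-22.1536 = -0.2538
Step 3: Project onto [-1, 5].
x_proj = clip(2.4463) = 2.4463
y_proj = clip(-0.2538) = -0.2538
Step 4: Evaluate f.
f(2.4463, -0.2538) = 71.3163


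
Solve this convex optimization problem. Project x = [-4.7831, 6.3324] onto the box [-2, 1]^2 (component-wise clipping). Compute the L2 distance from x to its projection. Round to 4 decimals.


Project each component onto [-2, 1].
clip(-4.7831) = -2.0, clip(6.3324) = 1.0
Projection = [-2.0, 1.0]
Squared diffs: [7.7456, 28.4345]
Distance = sqrt(36.1801) = 6.015


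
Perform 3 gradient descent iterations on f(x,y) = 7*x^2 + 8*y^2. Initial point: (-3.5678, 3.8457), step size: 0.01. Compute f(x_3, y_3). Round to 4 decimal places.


Gradient descent on f(x,y) = 7*x^2 + 8*y^2.
Starting point: (-3.5678, 3.8457), alpha = 0.01
Step 1: grad_x = 2*7*-3.5678 = -49.9492, grad_y = 2*8*3.8457 = 61.5312
  x_1 = -3.5678 - 0.01*-49.9492 = -3.0683
  y_1 = 3.8457 - 0.01*61.5312 = 3.2304
Step 2: grad_x = 2*7*-3.0683 = -42.9563, grad_y = 2*8*3.2304 = 51.6862
  x_2 = -3.0683 - 0.01*-42.9563 = -2.6387
  y_2 = 3.2304 - 0.01*51.6862 = 2.7135
Step 3: grad_x = 2*7*-2.6387 = -36.9424, grad_y = 2*8*2.7135 = 43.4164
  x_3 = -2.6387 - 0.01*-36.9424 = -2.2693
  y_3 = 2.7135 - 0.01*43.4164 = 2.2794
f(-2.2693, 2.2794) = 7*(-2.2693)^2 + 8*2.2794^2 = 77.6126


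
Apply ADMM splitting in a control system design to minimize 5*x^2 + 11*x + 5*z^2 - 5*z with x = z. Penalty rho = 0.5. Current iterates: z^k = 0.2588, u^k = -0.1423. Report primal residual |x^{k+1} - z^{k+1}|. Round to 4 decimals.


ADMM iteration with rho = 0.5, z^k = 0.2588, u^k = -0.1423
Step 1: x-update.
Minimize 5*x^2 + 11*x + (0.5/2)*(x - 0.2588 - 0.1423)^2
FOC: (2*5 + 0.5)*x = -11 + 0.5*(0.2588 + 0.1423)
x^{k+1} = -1.0285
Step 2: z-update.
Minimize 5*z^2 - 5*z + (0.5/2)*(-1.0285 - z - 0.1423)^2
FOC: (2*5 + 0.5)*z = 5 + 0.5*(-1.0285 - 0.1423)
z^{k+1} = 0.4204
Step 3: u-update.
u^{k+1} = -0.1423 - 1.0285 - 0.4204 = -1.5913
Step 4: Primal residual = |-1.0285 - 0.4204| = 1.449


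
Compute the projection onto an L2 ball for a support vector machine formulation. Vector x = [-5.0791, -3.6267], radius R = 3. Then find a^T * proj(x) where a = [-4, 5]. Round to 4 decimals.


Step 1: Compute ||x|| (intermediates to 6 decimals).
||x|| = sqrt((-5.0791)^2 + (-3.6267)^2) = 6.24101
Step 2: Project.
Since ||x|| > R, scale = R/||x|| = 3/6.24101 = 0.480691, proj(x) = scale * x
proj(x) = [-2.441478, -1.743322]
Step 3: Dot product.
a^T * proj(x) = -4*(-2.441478) + 5*(-1.743322) = 1.0493


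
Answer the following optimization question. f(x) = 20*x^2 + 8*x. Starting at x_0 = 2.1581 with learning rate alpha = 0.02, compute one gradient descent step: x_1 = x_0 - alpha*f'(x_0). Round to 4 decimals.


We compute the gradient at x_0 and apply the update.
f'(x) = 40*x + 8
f'(2.1581) = 40*2.1581 + 8 = 94.324
x_1 = 2.1581 - 0.02*94.324 = 0.2716


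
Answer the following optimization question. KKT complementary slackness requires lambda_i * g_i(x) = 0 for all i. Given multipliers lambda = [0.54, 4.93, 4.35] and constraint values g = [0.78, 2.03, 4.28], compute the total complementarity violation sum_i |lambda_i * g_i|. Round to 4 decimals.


KKT complementary slackness check:
lambda_1 * g_1 = 0.54 * 0.78 = 0.4212
lambda_2 * g_2 = 4.93 * 2.03 = 10.0079
lambda_3 * g_3 = 4.35 * 4.28 = 18.618
Total violation = 0.4212 + 10.0079 + 18.618 = 29.0471


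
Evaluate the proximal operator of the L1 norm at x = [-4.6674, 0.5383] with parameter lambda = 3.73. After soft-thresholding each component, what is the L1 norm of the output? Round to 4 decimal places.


Soft-thresholding with lambda = 3.73:
prox(-4.6674) = sign(-4.6674)*max(|-4.6674| - 3.73, 0) = -0.9374
prox(0.5383) = sign(0.5383)*max(|0.5383| - 3.73, 0) = 0.0
prox(x) = [-0.9374, 0.0]
||prox(x)||_1 = 0.9374 + 0.0 = 0.9374


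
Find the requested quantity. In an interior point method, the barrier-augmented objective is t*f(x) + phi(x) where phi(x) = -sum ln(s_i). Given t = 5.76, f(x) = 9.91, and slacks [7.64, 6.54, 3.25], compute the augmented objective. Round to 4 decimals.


Step 1: Compute log-barrier.
ln values: [2.0334, 1.8779, 1.1787]
phi = -(2.0334 + 1.8779 + 1.1787) = -5.09
Step 2: Compute augmented objective.
t*f(x) = 5.76*9.91 = 57.0816
Total = 57.0816 - 5.09 = 51.9916


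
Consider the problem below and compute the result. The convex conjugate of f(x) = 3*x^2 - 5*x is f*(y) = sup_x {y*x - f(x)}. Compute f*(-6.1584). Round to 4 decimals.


f*(y) = sup_x {y*x - a*x^2 - b*x} = sup_x {(y-b)*x - a*x^2}
FOC: (y - b) - 2a*x = 0 => x* = (y - b)/(2a)
x* = (-6.1584 + 5)/(2*3) = -0.1931
f*(-6.1584) = (y-b)^2/(4a) = (-6.1584 + 5)^2/(4*3)
= 1.3419/12 = 0.1118


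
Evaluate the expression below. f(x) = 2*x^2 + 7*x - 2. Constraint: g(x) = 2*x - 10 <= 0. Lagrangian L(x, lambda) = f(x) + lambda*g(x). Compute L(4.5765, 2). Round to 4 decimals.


Step 1: Evaluate f(x).
f(4.5765) = 2*4.5765^2 + 7*4.5765 - 2 = 71.9242
Step 2: Evaluate g(x).
g(4.5765) = 2*4.5765 - 10 = -0.847
Step 3: Compute Lagrangian.
L = 71.9242 + 2*-0.847 = 70.2302


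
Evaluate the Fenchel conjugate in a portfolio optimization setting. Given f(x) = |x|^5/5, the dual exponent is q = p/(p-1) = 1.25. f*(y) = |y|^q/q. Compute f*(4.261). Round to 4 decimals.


The conjugate exponent q satisfies 1/p + 1/q = 1.
p = 5, so q = 5/(5 - 1) = 1.25
|y|^q = 4.261^1.25 = 6.1219
f*(4.261) = 6.1219 / 1.25 = 4.8976


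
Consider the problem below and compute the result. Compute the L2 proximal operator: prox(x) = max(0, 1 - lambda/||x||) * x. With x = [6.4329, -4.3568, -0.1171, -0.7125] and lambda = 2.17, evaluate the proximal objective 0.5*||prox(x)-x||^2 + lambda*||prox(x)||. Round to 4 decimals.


Step 1: Compute ||x||.
||x|| = 7.8029
Step 2: Compute scaling factor.
scale = max(0, 1 - 2.17/7.8029) = 0.7219
Step 3: prox(x) = [4.6439, -3.1452, -0.0845, -0.5144]
||prox(x)|| = 5.6329
Step 4: Proximal objective.
0.5*||prox-x||^2 = 2.3545
lambda*||prox|| = 12.2234
Total = 14.5778


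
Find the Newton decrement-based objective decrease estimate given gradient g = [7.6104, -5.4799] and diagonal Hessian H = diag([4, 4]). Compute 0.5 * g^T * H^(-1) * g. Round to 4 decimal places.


Step 1: H is diagonal, so H^(-1) * g = [1.9026, -1.37].
Step 2: g^T H^(-1) g = sum_i g_i^2 / H_ii
  = (7.6104)^2/4 + (-5.4799)^2/4
  = 14.4795 + 7.5073 = 21.9869
Step 3: Objective decrease = 0.5 * g^T H^(-1) g = 10.9934


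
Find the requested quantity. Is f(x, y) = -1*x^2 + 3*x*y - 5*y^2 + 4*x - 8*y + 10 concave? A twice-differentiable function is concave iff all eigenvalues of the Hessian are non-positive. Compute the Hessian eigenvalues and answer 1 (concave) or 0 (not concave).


The Hessian of f(x,y) = -1*x^2 + 3*x*y - 5*y^2 + 4*x - 8*y + 10 is:
H = [[-2, 3], [3, -10]]
Trace = -2 - 10 = -12
Determinant = -2*-10 - (3)^2 = 11
Discriminant = (-12)^2 - 4*11 = 100.0
Eigenvalues: lambda_1 = -11.0, lambda_2 = -1.0
The function is concave.

1


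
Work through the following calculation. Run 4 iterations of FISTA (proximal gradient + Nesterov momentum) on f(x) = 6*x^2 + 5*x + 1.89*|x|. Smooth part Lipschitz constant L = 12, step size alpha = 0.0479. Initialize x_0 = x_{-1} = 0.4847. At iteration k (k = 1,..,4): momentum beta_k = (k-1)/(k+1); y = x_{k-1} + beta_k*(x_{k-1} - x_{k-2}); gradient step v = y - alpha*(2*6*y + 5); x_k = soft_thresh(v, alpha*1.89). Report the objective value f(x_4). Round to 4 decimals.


FISTA on f(x) = 6*x^2 + 5*x + 1.89*|x|
L = 12, alpha = 0.0479
Iteration 1: beta = 0.0, y = 0.4847 + 0.0*(0.4847 - 0.4847) = 0.4847
  grad(y) = 10.8164, v = y - alpha*grad = -0.0334
  prox(v) = soft_thresh(-0.0334, 0.0905) = 0.0
Iteration 2: beta = 0.3333, y = 0.0 + 0.3333*(0.0 - 0.4847) = -0.1616
  grad(y) = 3.0612, v = y - alpha*grad = -0.3082
  prox(v) = soft_thresh(-0.3082, 0.0905) = -0.2177
Iteration 3: beta = 0.5, y = -0.2177 + 0.5*(-0.2177 - 0.0) = -0.3265
  grad(y) = 1.082, v = y - alpha*grad = -0.3783
  prox(v) = soft_thresh(-0.3783, 0.0905) = -0.2878
Iteration 4: beta = 0.6, y = -0.2878 + 0.6*(-0.2878 + 0.2177) = -0.3299
  grad(y) = 1.0415, v = y - alpha*grad = -0.3798
  prox(v) = soft_thresh(-0.3798, 0.0905) = -0.2892
f(x_4) = 6*(-0.2892)^2 + 5*(-0.2892) + 1.89*|-0.2892| = -0.3976


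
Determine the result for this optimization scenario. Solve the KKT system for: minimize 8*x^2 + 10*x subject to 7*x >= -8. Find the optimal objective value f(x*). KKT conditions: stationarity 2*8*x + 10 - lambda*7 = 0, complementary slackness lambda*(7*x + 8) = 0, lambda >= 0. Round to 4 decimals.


Step 1: Try lambda = 0 (constraint inactive).
Stationarity: 2*8*x + 10 = 0
x* = -10/(2*8) = -0.625
Check constraint: 7*-0.625 = -4.375 >= -8 -- satisfied.
Step 2: Compute optimal value.
f(x*) = 8*(-0.625)^2 + 10*(-0.625) = -3.125


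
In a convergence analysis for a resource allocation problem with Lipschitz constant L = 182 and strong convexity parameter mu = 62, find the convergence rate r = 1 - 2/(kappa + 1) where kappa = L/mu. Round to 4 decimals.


Step 1: Compute the condition number.
kappa = L/mu = 182/62 = 2.9355
Step 2: Compute the convergence rate.
r = 1 - 2/(kappa + 1) = 1 - 2*mu/(L + mu) = (L - mu)/(L + mu) = 120/244 = 0.4918


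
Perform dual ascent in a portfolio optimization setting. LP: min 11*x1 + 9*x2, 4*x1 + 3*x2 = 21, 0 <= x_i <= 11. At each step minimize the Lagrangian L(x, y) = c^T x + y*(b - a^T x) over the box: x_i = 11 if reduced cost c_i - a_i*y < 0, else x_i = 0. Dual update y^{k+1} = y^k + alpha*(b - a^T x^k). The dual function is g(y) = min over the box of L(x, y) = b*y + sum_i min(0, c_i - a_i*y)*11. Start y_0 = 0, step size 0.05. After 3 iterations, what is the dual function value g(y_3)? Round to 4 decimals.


Dual ascent for LP: min 11*x1 + 9*x2, 4*x1 + 3*x2 = 21, 0 <= x_i <= 11
Step 1: y^k = 0.0, reduced costs: (11.0, 9.0)
  x^k = (0.0, 0.0), subgradient = b - a^T x = 21.0
  y^{k+1} = 0.0 + 0.05*21.0 = 1.05
Step 2: y^k = 1.05, reduced costs: (6.8, 5.85)
  x^k = (0.0, 0.0), subgradient = b - a^T x = 21.0
  y^{k+1} = 1.05 + 0.05*21.0 = 2.1
Step 3: y^k = 2.1, reduced costs: (2.6, 2.7)
  x^k = (0.0, 0.0), subgradient = b - a^T x = 21.0
  y^{k+1} = 2.1 + 0.05*21.0 = 3.15
Dual objective at y_3 = 3.15: reduced costs (-1.6, -0.45), box minimizer x = (11.0, 11.0)
g(y_3) = b*y + (c1 - a1*y)*x1 + (c2 - a2*y)*x2 = 21*3.15 + (-1.6)*11.0 + (-0.45)*11.0 = 66.15 - 17.6 - 4.95 = 43.6


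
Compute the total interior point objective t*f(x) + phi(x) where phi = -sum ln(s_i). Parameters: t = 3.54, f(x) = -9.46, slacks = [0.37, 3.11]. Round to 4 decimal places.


Step 1: Compute log-barrier.
ln values: [-0.9943, 1.1346]
phi = -(-0.9943 + 1.1346) = -0.1404
Step 2: Compute augmented objective.
t*f(x) = 3.54*-9.46 = -33.4884
Total = -33.4884 - 0.1404 = -33.6288


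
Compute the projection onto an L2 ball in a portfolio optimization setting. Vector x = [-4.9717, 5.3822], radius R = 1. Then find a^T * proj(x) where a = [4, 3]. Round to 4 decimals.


Step 1: Compute ||x|| (intermediates to 6 decimals).
||x|| = sqrt((-4.9717)^2 + 5.3822^2) = 7.327065
Step 2: Project.
Since ||x|| > R, scale = R/||x|| = 1/7.327065 = 0.13648, proj(x) = scale * x
proj(x) = [-0.678538, 0.734563]
Step 3: Dot product.
a^T * proj(x) = 4*(-0.678538) + 3*0.734563 = -0.5105


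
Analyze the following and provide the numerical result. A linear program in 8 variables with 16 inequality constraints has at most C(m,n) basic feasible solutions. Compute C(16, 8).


Each vertex corresponds to some choice of n active constraints out of m, so the number of vertices is at most C(m, n) = m! / (n!(m-n)!).
m = 16, n = 8
Numerator: 16 * 15 * 14 * 13 * 12 * 11 * 10 * 9
Denominator: 8! = 40320
C(16, 8) = 12870


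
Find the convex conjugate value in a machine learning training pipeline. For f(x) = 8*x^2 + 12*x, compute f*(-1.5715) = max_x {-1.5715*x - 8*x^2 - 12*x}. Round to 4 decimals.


f*(y) = sup_x {y*x - a*x^2 - b*x} = sup_x {(y-b)*x - a*x^2}
FOC: (y - b) - 2a*x = 0 => x* = (y - b)/(2a)
x* = (-1.5715 - 12)/(2*8) = -0.8482
f*(-1.5715) = (y-b)^2/(4a) = (-1.5715 - 12)^2/(4*8)
= 184.1856/32 = 5.7558


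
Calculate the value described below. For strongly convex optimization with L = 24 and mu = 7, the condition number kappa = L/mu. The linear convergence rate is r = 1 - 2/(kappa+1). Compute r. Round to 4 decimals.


Step 1: Compute the condition number.
kappa = L/mu = 24/7 = 3.4286
Step 2: Compute the convergence rate.
r = 1 - 2/(kappa + 1) = 1 - 2*mu/(L + mu) = (L - mu)/(L + mu) = 17/31 = 0.5484


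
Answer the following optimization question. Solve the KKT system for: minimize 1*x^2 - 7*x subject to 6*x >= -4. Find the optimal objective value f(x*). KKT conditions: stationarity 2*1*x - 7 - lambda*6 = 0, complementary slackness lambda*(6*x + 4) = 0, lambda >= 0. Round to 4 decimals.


Step 1: Try lambda = 0 (constraint inactive).
Stationarity: 2*1*x - 7 = 0
x* = 7/(2*1) = 3.5
Check constraint: 6*3.5 = 21.0 >= -4 -- satisfied.
Step 2: Compute optimal value.
f(x*) = 1*3.5^2 - 7*3.5 = -12.25


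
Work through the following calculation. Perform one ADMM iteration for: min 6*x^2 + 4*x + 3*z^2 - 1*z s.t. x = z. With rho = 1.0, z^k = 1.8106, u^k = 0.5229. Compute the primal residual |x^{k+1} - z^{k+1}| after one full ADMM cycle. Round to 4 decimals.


ADMM iteration with rho = 1.0, z^k = 1.8106, u^k = 0.5229
Step 1: x-update.
Minimize 6*x^2 + 4*x + (1.0/2)*(x - 1.8106 + 0.5229)^2
FOC: (2*6 + 1.0)*x = -4 + 1.0*(1.8106 - 0.5229)
x^{k+1} = -0.2086
Step 2: z-update.
Minimize 3*z^2 - 1*z + (1.0/2)*(-0.2086 - z + 0.5229)^2
FOC: (2*3 + 1.0)*z = 1 + 1.0*(-0.2086 + 0.5229)
z^{k+1} = 0.1878
Step 3: u-update.
u^{k+1} = 0.5229 - 0.2086 - 0.1878 = 0.1265
Step 4: Primal residual = |-0.2086 - 0.1878| = 0.3964


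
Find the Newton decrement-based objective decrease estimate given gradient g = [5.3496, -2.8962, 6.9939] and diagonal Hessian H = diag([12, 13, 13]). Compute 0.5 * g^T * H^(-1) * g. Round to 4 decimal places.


Step 1: H is diagonal, so H^(-1) * g = [0.4458, -0.2228, 0.538].
Step 2: g^T H^(-1) g = sum_i g_i^2 / H_ii
  = (5.3496)^2/12 + (-2.8962)^2/13 + (6.9939)^2/13
  = 2.3849 + 0.6452 + 3.7627 = 6.7927
Step 3: Objective decrease = 0.5 * g^T H^(-1) g = 3.3964


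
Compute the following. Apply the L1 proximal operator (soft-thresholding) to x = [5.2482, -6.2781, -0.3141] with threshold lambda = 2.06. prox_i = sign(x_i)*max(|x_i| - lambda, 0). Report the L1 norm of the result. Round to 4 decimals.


Soft-thresholding with lambda = 2.06:
prox(5.2482) = sign(5.2482)*max(|5.2482| - 2.06, 0) = 3.1882
prox(-6.2781) = sign(-6.2781)*max(|-6.2781| - 2.06, 0) = -4.2181
prox(-0.3141) = sign(-0.3141)*max(|-0.3141| - 2.06, 0) = 0.0
prox(x) = [3.1882, -4.2181, 0.0]
||prox(x)||_1 = 3.1882 + 4.2181 + 0.0 = 7.4063


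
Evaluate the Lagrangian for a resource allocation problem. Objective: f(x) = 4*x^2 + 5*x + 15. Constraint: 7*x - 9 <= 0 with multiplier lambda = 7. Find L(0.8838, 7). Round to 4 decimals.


Step 1: Evaluate f(x).
f(0.8838) = 4*0.8838^2 + 5*0.8838 + 15 = 22.5434
Step 2: Evaluate g(x).
g(0.8838) = 7*0.8838 - 9 = -2.8134
Step 3: Compute Lagrangian.
L = 22.5434 + 7*-2.8134 = 2.8496
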